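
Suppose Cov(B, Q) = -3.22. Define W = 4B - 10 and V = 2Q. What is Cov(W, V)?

Cov(W, V) = -25.76

Cov(W, V) = a·c·Cov(B, Q) = 4·2·(-3.22) = -25.76. Additive constants drop out.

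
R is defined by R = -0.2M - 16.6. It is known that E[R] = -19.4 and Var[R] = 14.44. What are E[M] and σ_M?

E[M] = 14, σ_M = 19

From R = -0.2M - 16.6: E[R] = a·E[M] + b, so E[M] = (E[R] − b)/a = (-19.4 − (-16.6))/(-0.2) = 14.
σ_R = √14.44 = 3.8.
σ_R = |a|·σ_M, so σ_M = 3.8/|-0.2| = 19.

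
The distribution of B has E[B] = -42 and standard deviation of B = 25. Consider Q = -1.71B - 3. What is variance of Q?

variance of Q = 1827.5625

Q = -1.71B - 3 is linear with a = -1.71, b = -3.
variance of B = 25² = 625.
variance of Q = a²·variance of B = (-1.71)²·625 = 1827.5625 (the additive constant -3 does not affect variance).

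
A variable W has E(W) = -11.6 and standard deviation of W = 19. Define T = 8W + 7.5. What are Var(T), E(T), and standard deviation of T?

T = 8W + 7.5 is linear with a = 8, b = 7.5.
Var(W) = 19² = 361.
Var(T) = a²·Var(W) = 8²·361 = 23104 (the additive constant 7.5 does not affect variance).
E(T) = a·E(W) + b = 8·(-11.6) + 7.5 = -85.3.
standard deviation of T = |a|·standard deviation of W = |8|·19 = 152.

Var(T) = 23104, E(T) = -85.3, standard deviation of T = 152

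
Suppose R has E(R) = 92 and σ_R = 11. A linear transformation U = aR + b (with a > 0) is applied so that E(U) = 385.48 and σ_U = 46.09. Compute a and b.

a = 4.19, b = 0

σ_U = a·σ_R (a > 0), so a = 46.09/11 = 4.19.
E(U) = a·E(R) + b, so b = 385.48 − 4.19·92 = 0.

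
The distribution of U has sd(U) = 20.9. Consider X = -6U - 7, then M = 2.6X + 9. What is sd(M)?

sd(X) = |-6|·20.9 = 125.4.
sd(M) = |2.6|·125.4 = 326.04.

sd(M) = 326.04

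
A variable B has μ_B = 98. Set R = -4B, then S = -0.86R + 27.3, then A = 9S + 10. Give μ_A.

μ_R = (-4)·98 = -392.
μ_S = (-0.86)·(-392) + 27.3 = 364.42.
μ_A = 9·364.42 + 10 = 3289.78.

μ_A = 3289.78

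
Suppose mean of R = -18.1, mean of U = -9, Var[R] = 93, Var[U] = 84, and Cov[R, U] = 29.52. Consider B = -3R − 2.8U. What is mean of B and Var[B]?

mean of B = (-3)·mean of R + (-2.8)·mean of U = (-3)·(-18.1) + (-2.8)·(-9) = 79.5.
Var[B] = a²·Var[R] + b²·Var[U] + 2ab·Cov[R, U] with a = -3, b = -2.8.
= (-3)²·93 + (-2.8)²·84 + 2·(-3)·(-2.8)·29.52
= 837 + 658.56 + 495.936 = 1991.496.

mean of B = 79.5, Var[B] = 1991.496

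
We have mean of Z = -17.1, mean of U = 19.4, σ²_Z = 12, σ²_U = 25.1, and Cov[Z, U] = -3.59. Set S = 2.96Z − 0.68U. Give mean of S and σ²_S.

mean of S = 2.96·mean of Z + (-0.68)·mean of U = 2.96·(-17.1) + (-0.68)·19.4 = -63.808.
σ²_S = a²·σ²_Z + b²·σ²_U + 2ab·Cov[Z, U] with a = 2.96, b = -0.68.
= 2.96²·12 + (-0.68)²·25.1 + 2·2.96·(-0.68)·(-3.59)
= 105.1392 + 11.60624 + 14.451904 = 131.197344.

mean of S = -63.808, σ²_S = 131.197344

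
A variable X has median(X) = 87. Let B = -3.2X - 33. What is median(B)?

A linear map preserves order up to sign, so median(B) = a·median(X) + b = (-3.2)·87 + (-33) = -311.4.

median(B) = -311.4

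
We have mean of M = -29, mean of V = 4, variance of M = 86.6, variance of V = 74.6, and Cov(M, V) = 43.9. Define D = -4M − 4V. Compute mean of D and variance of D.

mean of D = 100, variance of D = 3984

mean of D = (-4)·mean of M + (-4)·mean of V = (-4)·(-29) + (-4)·4 = 100.
variance of D = a²·variance of M + b²·variance of V + 2ab·Cov(M, V) with a = -4, b = -4.
= (-4)²·86.6 + (-4)²·74.6 + 2·(-4)·(-4)·43.9
= 1385.6 + 1193.6 + 1404.8 = 3984.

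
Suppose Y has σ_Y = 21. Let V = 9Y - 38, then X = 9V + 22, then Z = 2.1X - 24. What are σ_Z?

σ_V = |9|·21 = 189.
σ_X = |9|·189 = 1701.
σ_Z = |2.1|·1701 = 3572.1.

σ_Z = 3572.1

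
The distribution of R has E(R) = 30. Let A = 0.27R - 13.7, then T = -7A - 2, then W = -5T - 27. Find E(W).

E(W) = -213

E(A) = 0.27·30 + (-13.7) = -5.6.
E(T) = (-7)·(-5.6) + (-2) = 37.2.
E(W) = (-5)·37.2 + (-27) = -213.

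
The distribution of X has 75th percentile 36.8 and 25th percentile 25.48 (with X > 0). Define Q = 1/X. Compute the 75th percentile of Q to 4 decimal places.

75th percentile of Q = 0.0392

1/X is decreasing on X > 0, so percentile order reverses: P_{75}(Q) uses P_{25}(X) = 25.48.
P_{75}(Q) = 1/25.48 ≈ 0.0392.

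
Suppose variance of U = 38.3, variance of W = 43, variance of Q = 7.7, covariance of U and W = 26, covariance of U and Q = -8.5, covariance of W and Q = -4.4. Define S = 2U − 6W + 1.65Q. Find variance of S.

variance of S = 1129.18325

variance of S = a²·variance of U + b²·variance of W + c²·variance of Q + 2ab·covariance of U and W + 2ac·covariance of U and Q + 2bc·covariance of W and Q, with a = 2, b = -6, c = 1.65.
= 153.2 + 1548 + 20.96325 + (-624) + (-56.1) + 87.12
= 1129.18325.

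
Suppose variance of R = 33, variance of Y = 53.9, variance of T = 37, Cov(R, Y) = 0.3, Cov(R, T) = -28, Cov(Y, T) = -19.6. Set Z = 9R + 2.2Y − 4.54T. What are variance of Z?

variance of Z = a²·variance of R + b²·variance of Y + c²·variance of T + 2ab·Cov(R, Y) + 2ac·Cov(R, T) + 2bc·Cov(Y, T), with a = 9, b = 2.2, c = -4.54.
= 2673 + 260.876 + 762.6292 + 11.88 + 2288.16 + 391.5296
= 6388.0748.

variance of Z = 6388.0748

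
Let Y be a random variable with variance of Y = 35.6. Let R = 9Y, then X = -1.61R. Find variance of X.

variance of X = 7474.57956

variance of R = 9²·35.6 = 2883.6.
variance of X = (-1.61)²·2883.6 = 7474.57956.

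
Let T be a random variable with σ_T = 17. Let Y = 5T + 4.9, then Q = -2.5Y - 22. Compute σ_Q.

σ_Q = 212.5

σ_Y = |5|·17 = 85.
σ_Q = |-2.5|·85 = 212.5.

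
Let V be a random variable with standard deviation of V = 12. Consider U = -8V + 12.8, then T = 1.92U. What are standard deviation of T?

standard deviation of T = 184.32

standard deviation of U = |-8|·12 = 96.
standard deviation of T = |1.92|·96 = 184.32.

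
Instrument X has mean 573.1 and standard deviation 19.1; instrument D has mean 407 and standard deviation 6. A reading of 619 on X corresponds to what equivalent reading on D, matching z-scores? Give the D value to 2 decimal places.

z = (619 − 573.1)/19.1 ≈ 2.4031.
D = 407 + z·6 = 407 + (619 − 573.1)·6/19.1 ≈ 421.42.

D = 421.42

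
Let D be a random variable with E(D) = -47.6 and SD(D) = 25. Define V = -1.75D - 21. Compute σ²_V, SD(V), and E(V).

V = -1.75D - 21 is linear with a = -1.75, b = -21.
σ²_D = 25² = 625.
σ²_V = a²·σ²_D = (-1.75)²·625 = 1914.0625 (the additive constant -21 does not affect variance).
SD(V) = |a|·SD(D) = |-1.75|·25 = 43.75.
E(V) = a·E(D) + b = (-1.75)·(-47.6) + (-21) = 62.3.

σ²_V = 1914.0625, SD(V) = 43.75, E(V) = 62.3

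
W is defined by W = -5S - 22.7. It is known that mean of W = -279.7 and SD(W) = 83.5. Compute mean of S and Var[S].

mean of S = 51.4, Var[S] = 278.89

From W = -5S - 22.7: mean of W = a·mean of S + b, so mean of S = (mean of W − b)/a = (-279.7 − (-22.7))/(-5) = 51.4.
Var[W] = 83.5² = 6972.25.
Var[W] = a²·Var[S], so Var[S] = 6972.25/(-5)² = 278.89.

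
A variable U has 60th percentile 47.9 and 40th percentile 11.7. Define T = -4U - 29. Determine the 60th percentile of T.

Since a = -4 < 0 the transformation is decreasing, reversing order: the 60th percentile of T corresponds to the 40th percentile of U.
So P_{60}(T) = a·P_{40}(U) + b = (-4)·11.7 + (-29) = -75.8.

60th percentile of T = -75.8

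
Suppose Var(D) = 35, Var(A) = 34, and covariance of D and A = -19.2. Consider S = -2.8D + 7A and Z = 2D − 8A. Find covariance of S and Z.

By bilinearity, covariance of S and Z = ac·Var(D) + bd·Var(A) + (ad+bc)·covariance of D and A, with a=-2.8, b=7, c=2, d=-8.
ac·Var(D) = (-2.8)·2·35 = -196
bd·Var(A) = 7·(-8)·34 = -1904
(ad+bc)·covariance of D and A = (36.4)·(-19.2) = -698.88
covariance of S and Z = -196 + (-1904) + (-698.88) = -2798.88.

covariance of S and Z = -2798.88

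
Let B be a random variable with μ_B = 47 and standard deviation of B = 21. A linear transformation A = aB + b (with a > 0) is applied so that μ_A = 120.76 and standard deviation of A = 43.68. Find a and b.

standard deviation of A = a·standard deviation of B (a > 0), so a = 43.68/21 = 2.08.
μ_A = a·μ_B + b, so b = 120.76 − 2.08·47 = 23.

a = 2.08, b = 23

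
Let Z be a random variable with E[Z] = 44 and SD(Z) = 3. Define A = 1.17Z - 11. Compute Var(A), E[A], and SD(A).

A = 1.17Z - 11 is linear with a = 1.17, b = -11.
Var(Z) = 3² = 9.
Var(A) = a²·Var(Z) = 1.17²·9 = 12.3201 (the additive constant -11 does not affect variance).
E[A] = a·E[Z] + b = 1.17·44 + (-11) = 40.48.
SD(A) = |a|·SD(Z) = |1.17|·3 = 3.51.

Var(A) = 12.3201, E[A] = 40.48, SD(A) = 3.51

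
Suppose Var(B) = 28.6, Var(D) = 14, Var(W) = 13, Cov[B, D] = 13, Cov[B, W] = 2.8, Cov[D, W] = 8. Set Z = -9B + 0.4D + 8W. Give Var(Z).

Var(Z) = a²·Var(B) + b²·Var(D) + c²·Var(W) + 2ab·Cov[B, D] + 2ac·Cov[B, W] + 2bc·Cov[D, W], with a = -9, b = 0.4, c = 8.
= 2316.6 + 2.24 + 832 + (-93.6) + (-403.2) + 51.2
= 2705.24.

Var(Z) = 2705.24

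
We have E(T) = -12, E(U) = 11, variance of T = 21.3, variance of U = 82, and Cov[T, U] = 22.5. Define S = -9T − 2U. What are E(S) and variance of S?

E(S) = 86, variance of S = 2863.3

E(S) = (-9)·E(T) + (-2)·E(U) = (-9)·(-12) + (-2)·11 = 86.
variance of S = a²·variance of T + b²·variance of U + 2ab·Cov[T, U] with a = -9, b = -2.
= (-9)²·21.3 + (-2)²·82 + 2·(-9)·(-2)·22.5
= 1725.3 + 328 + 810 = 2863.3.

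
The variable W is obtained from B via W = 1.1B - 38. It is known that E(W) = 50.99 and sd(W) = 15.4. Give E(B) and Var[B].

From W = 1.1B - 38: E(W) = a·E(B) + b, so E(B) = (E(W) − b)/a = (50.99 − (-38))/1.1 = 80.9.
Var[W] = 15.4² = 237.16.
Var[W] = a²·Var[B], so Var[B] = 237.16/1.1² = 196.

E(B) = 80.9, Var[B] = 196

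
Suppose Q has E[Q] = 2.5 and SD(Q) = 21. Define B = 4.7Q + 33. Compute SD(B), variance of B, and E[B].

B = 4.7Q + 33 is linear with a = 4.7, b = 33.
SD(B) = |a|·SD(Q) = |4.7|·21 = 98.7.
variance of Q = 21² = 441.
variance of B = a²·variance of Q = 4.7²·441 = 9741.69 (the additive constant 33 does not affect variance).
E[B] = a·E[Q] + b = 4.7·2.5 + 33 = 44.75.

SD(B) = 98.7, variance of B = 9741.69, E[B] = 44.75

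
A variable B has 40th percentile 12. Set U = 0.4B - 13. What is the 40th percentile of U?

Since a = 0.4 > 0 the transformation is increasing, so the 40th percentile of U = a·(P_{40} of B) + b = 0.4·12 + (-13) = -8.2.

40th percentile of U = -8.2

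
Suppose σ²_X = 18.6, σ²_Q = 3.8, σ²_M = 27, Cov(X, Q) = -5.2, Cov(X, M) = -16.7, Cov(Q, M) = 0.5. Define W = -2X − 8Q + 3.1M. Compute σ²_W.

σ²_W = a²·σ²_X + b²·σ²_Q + c²·σ²_M + 2ab·Cov(X, Q) + 2ac·Cov(X, M) + 2bc·Cov(Q, M), with a = -2, b = -8, c = 3.1.
= 74.4 + 243.2 + 259.47 + (-166.4) + 207.08 + (-24.8)
= 592.95.

σ²_W = 592.95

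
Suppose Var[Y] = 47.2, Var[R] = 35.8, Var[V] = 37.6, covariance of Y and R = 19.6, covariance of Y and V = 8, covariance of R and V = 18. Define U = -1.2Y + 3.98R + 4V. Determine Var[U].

Var[U] = a²·Var[Y] + b²·Var[R] + c²·Var[V] + 2ab·covariance of Y and R + 2ac·covariance of Y and V + 2bc·covariance of R and V, with a = -1.2, b = 3.98, c = 4.
= 67.968 + 567.08632 + 601.6 + (-187.2192) + (-76.8) + 573.12
= 1545.75512.

Var[U] = 1545.75512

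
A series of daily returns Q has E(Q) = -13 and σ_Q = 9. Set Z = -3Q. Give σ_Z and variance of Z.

Z = -3Q is linear with a = -3, b = 0.
σ_Z = |a|·σ_Q = |-3|·9 = 27.
variance of Q = 9² = 81.
variance of Z = a²·variance of Q = (-3)²·81 = 729.

σ_Z = 27, variance of Z = 729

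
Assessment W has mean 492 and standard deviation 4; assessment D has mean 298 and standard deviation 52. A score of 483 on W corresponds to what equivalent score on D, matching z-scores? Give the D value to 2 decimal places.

D = 181.00

z = (483 − 492)/4 = -2.25.
D = 298 + z·52 = 298 + (483 − 492)·52/4 = 181.00.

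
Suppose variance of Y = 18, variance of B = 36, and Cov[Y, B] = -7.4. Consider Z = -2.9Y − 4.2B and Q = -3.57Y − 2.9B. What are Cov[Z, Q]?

Cov[Z, Q] = 451.6444

By bilinearity, Cov[Z, Q] = ac·variance of Y + bd·variance of B + (ad+bc)·Cov[Y, B], with a=-2.9, b=-4.2, c=-3.57, d=-2.9.
ac·variance of Y = (-2.9)·(-3.57)·18 = 186.354
bd·variance of B = (-4.2)·(-2.9)·36 = 438.48
(ad+bc)·Cov[Y, B] = (23.404)·(-7.4) = -173.1896
Cov[Z, Q] = 186.354 + 438.48 + (-173.1896) = 451.6444.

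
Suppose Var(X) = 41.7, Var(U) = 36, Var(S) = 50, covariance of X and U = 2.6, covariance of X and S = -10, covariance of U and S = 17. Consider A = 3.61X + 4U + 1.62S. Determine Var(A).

Var(A) = a²·Var(X) + b²·Var(U) + c²·Var(S) + 2ab·covariance of X and U + 2ac·covariance of X and S + 2bc·covariance of U and S, with a = 3.61, b = 4, c = 1.62.
= 543.43857 + 576 + 131.22 + 75.088 + (-116.964) + 220.32
= 1429.10257.

Var(A) = 1429.10257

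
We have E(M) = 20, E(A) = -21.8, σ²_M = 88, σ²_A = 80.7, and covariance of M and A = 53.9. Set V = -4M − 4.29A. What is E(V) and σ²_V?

E(V) = (-4)·E(M) + (-4.29)·E(A) = (-4)·20 + (-4.29)·(-21.8) = 13.522.
σ²_V = a²·σ²_M + b²·σ²_A + 2ab·covariance of M and A with a = -4, b = -4.29.
= (-4)²·88 + (-4.29)²·80.7 + 2·(-4)·(-4.29)·53.9
= 1408 + 1485.21087 + 1849.848 = 4743.05887.

E(V) = 13.522, σ²_V = 4743.05887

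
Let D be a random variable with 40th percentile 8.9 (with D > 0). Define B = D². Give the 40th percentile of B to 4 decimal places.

40th percentile of B = 79.21

D² is increasing, so P_{40}(B) = g(P_{40}(D)) = 79.21.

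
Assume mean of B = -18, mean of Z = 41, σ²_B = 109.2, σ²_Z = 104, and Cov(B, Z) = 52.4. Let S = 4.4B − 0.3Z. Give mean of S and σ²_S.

mean of S = -91.5, σ²_S = 1985.136

mean of S = 4.4·mean of B + (-0.3)·mean of Z = 4.4·(-18) + (-0.3)·41 = -91.5.
σ²_S = a²·σ²_B + b²·σ²_Z + 2ab·Cov(B, Z) with a = 4.4, b = -0.3.
= 4.4²·109.2 + (-0.3)²·104 + 2·4.4·(-0.3)·52.4
= 2114.112 + 9.36 + (-138.336) = 1985.136.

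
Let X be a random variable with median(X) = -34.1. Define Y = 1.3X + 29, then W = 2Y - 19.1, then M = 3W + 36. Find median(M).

median(M) = -113.28

median(Y) = 1.3·(-34.1) + 29 = -15.33.
median(W) = 2·(-15.33) + (-19.1) = -49.76.
median(M) = 3·(-49.76) + 36 = -113.28.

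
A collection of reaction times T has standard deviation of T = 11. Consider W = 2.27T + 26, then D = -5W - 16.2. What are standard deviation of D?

standard deviation of W = |2.27|·11 = 24.97.
standard deviation of D = |-5|·24.97 = 124.85.

standard deviation of D = 124.85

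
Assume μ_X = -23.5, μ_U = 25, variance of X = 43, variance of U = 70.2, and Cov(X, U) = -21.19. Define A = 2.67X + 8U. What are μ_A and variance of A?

μ_A = 137.255, variance of A = 3894.1059

μ_A = 2.67·μ_X + 8·μ_U = 2.67·(-23.5) + 8·25 = 137.255.
variance of A = a²·variance of X + b²·variance of U + 2ab·Cov(X, U) with a = 2.67, b = 8.
= 2.67²·43 + 8²·70.2 + 2·2.67·8·(-21.19)
= 306.5427 + 4492.8 + (-905.2368) = 3894.1059.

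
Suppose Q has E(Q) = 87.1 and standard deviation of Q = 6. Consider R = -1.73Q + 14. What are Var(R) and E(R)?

R = -1.73Q + 14 is linear with a = -1.73, b = 14.
Var(Q) = 6² = 36.
Var(R) = a²·Var(Q) = (-1.73)²·36 = 107.7444 (the additive constant 14 does not affect variance).
E(R) = a·E(Q) + b = (-1.73)·87.1 + 14 = -136.683.

Var(R) = 107.7444, E(R) = -136.683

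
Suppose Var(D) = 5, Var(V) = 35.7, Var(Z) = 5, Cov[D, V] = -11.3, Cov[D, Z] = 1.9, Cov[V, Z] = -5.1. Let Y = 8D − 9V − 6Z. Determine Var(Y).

Var(Y) = 4285.7

Var(Y) = a²·Var(D) + b²·Var(V) + c²·Var(Z) + 2ab·Cov[D, V] + 2ac·Cov[D, Z] + 2bc·Cov[V, Z], with a = 8, b = -9, c = -6.
= 320 + 2891.7 + 180 + 1627.2 + (-182.4) + (-550.8)
= 4285.7.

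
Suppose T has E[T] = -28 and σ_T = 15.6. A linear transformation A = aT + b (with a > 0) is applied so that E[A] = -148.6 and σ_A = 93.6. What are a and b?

a = 6, b = 19.4

σ_A = a·σ_T (a > 0), so a = 93.6/15.6 = 6.
E[A] = a·E[T] + b, so b = -148.6 − 6·(-28) = 19.4.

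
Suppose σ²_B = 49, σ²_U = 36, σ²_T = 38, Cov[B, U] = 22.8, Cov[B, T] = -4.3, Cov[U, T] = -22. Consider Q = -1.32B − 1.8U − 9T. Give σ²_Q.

σ²_Q = a²·σ²_B + b²·σ²_U + c²·σ²_T + 2ab·Cov[B, U] + 2ac·Cov[B, T] + 2bc·Cov[U, T], with a = -1.32, b = -1.8, c = -9.
= 85.3776 + 116.64 + 3078 + 108.3456 + (-102.168) + (-712.8)
= 2573.3952.

σ²_Q = 2573.3952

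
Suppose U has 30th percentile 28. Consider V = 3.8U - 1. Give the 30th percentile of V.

30th percentile of V = 105.4

Since a = 3.8 > 0 the transformation is increasing, so the 30th percentile of V = a·(P_{30} of U) + b = 3.8·28 + (-1) = 105.4.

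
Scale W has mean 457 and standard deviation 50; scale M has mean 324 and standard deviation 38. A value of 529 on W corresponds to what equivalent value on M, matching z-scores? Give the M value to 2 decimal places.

M = 378.72

z = (529 − 457)/50 = 1.44.
M = 324 + z·38 = 324 + (529 − 457)·38/50 = 378.72.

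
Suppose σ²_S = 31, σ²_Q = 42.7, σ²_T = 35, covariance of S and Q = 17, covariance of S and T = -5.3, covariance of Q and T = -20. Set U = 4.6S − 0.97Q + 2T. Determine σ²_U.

σ²_U = 664.50843

σ²_U = a²·σ²_S + b²·σ²_Q + c²·σ²_T + 2ab·covariance of S and Q + 2ac·covariance of S and T + 2bc·covariance of Q and T, with a = 4.6, b = -0.97, c = 2.
= 655.96 + 40.17643 + 140 + (-151.708) + (-97.52) + 77.6
= 664.50843.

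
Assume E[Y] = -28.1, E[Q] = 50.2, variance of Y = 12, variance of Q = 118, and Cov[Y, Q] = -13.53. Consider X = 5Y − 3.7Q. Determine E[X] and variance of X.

E[X] = 5·E[Y] + (-3.7)·E[Q] = 5·(-28.1) + (-3.7)·50.2 = -326.24.
variance of X = a²·variance of Y + b²·variance of Q + 2ab·Cov[Y, Q] with a = 5, b = -3.7.
= 5²·12 + (-3.7)²·118 + 2·5·(-3.7)·(-13.53)
= 300 + 1615.42 + 500.61 = 2416.03.

E[X] = -326.24, variance of X = 2416.03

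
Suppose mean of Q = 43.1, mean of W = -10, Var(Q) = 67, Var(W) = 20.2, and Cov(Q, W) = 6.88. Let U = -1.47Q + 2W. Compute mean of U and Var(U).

mean of U = -83.357, Var(U) = 185.1259

mean of U = (-1.47)·mean of Q + 2·mean of W = (-1.47)·43.1 + 2·(-10) = -83.357.
Var(U) = a²·Var(Q) + b²·Var(W) + 2ab·Cov(Q, W) with a = -1.47, b = 2.
= (-1.47)²·67 + 2²·20.2 + 2·(-1.47)·2·6.88
= 144.7803 + 80.8 + (-40.4544) = 185.1259.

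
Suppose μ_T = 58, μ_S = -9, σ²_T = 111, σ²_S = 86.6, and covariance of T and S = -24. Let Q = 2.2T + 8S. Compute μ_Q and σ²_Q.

μ_Q = 2.2·μ_T + 8·μ_S = 2.2·58 + 8·(-9) = 55.6.
σ²_Q = a²·σ²_T + b²·σ²_S + 2ab·covariance of T and S with a = 2.2, b = 8.
= 2.2²·111 + 8²·86.6 + 2·2.2·8·(-24)
= 537.24 + 5542.4 + (-844.8) = 5234.84.

μ_Q = 55.6, σ²_Q = 5234.84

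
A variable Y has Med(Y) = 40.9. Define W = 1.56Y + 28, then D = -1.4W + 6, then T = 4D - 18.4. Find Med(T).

Med(T) = -508.5024

Med(W) = 1.56·40.9 + 28 = 91.804.
Med(D) = (-1.4)·91.804 + 6 = -122.5256.
Med(T) = 4·(-122.5256) + (-18.4) = -508.5024.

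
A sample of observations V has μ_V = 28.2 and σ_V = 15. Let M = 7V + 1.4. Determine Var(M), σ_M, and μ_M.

M = 7V + 1.4 is linear with a = 7, b = 1.4.
Var(V) = 15² = 225.
Var(M) = a²·Var(V) = 7²·225 = 11025 (the additive constant 1.4 does not affect variance).
σ_M = |a|·σ_V = |7|·15 = 105.
μ_M = a·μ_V + b = 7·28.2 + 1.4 = 198.8.

Var(M) = 11025, σ_M = 105, μ_M = 198.8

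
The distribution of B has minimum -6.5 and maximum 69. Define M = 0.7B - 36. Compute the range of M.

Range of B = 69 − (-6.5) = 75.5.
Range(M) = |a|·Range(B) = |0.7|·75.5 = 52.85.

Range(M) = 52.85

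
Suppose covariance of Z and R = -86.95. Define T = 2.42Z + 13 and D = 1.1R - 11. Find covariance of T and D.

covariance of T and D = a·c·covariance of Z and R = 2.42·1.1·(-86.95) = -231.4609. Additive constants drop out.

covariance of T and D = -231.4609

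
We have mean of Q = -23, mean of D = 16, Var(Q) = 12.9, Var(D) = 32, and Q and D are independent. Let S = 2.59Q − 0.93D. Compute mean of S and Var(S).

mean of S = 2.59·mean of Q + (-0.93)·mean of D = 2.59·(-23) + (-0.93)·16 = -74.45.
Var(S) = a²·Var(Q) + b²·Var(D) + 2ab·Cov[Q, D] with a = 2.59, b = -0.93.
Independence gives Cov[Q, D] = 0.
= 2.59²·12.9 + (-0.93)²·32 + 2·2.59·(-0.93)·0
= 86.53449 + 27.6768 + 0 = 114.21129.

mean of S = -74.45, Var(S) = 114.21129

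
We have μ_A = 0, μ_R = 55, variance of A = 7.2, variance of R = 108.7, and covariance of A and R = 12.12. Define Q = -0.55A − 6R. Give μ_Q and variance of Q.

μ_Q = (-0.55)·μ_A + (-6)·μ_R = (-0.55)·0 + (-6)·55 = -330.
variance of Q = a²·variance of A + b²·variance of R + 2ab·covariance of A and R with a = -0.55, b = -6.
= (-0.55)²·7.2 + (-6)²·108.7 + 2·(-0.55)·(-6)·12.12
= 2.178 + 3913.2 + 79.992 = 3995.37.

μ_Q = -330, variance of Q = 3995.37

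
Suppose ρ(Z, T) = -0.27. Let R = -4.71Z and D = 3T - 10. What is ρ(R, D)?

Linear rescalings preserve |correlation|; the slopes -4.71 and 3 have opposite signs, so the correlation flips sign: ρ(R, D) = −ρ(Z, T) = 0.27.

ρ(R, D) = 0.27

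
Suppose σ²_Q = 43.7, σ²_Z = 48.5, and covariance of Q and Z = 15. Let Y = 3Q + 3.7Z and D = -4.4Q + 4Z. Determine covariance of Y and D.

By bilinearity, covariance of Y and D = ac·σ²_Q + bd·σ²_Z + (ad+bc)·covariance of Q and Z, with a=3, b=3.7, c=-4.4, d=4.
ac·σ²_Q = 3·(-4.4)·43.7 = -576.84
bd·σ²_Z = 3.7·4·48.5 = 717.8
(ad+bc)·covariance of Q and Z = (-4.28)·15 = -64.2
covariance of Y and D = -576.84 + 717.8 + (-64.2) = 76.76.

covariance of Y and D = 76.76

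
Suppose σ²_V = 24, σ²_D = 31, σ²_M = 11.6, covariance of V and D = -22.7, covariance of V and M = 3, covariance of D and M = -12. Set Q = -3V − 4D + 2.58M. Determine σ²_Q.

σ²_Q = 445.65424

σ²_Q = a²·σ²_V + b²·σ²_D + c²·σ²_M + 2ab·covariance of V and D + 2ac·covariance of V and M + 2bc·covariance of D and M, with a = -3, b = -4, c = 2.58.
= 216 + 496 + 77.21424 + (-544.8) + (-46.44) + 247.68
= 445.65424.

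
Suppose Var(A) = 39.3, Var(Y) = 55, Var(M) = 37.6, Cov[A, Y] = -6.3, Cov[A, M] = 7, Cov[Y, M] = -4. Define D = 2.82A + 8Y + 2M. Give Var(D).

Var(D) = 3649.63332

Var(D) = a²·Var(A) + b²·Var(Y) + c²·Var(M) + 2ab·Cov[A, Y] + 2ac·Cov[A, M] + 2bc·Cov[Y, M], with a = 2.82, b = 8, c = 2.
= 312.52932 + 3520 + 150.4 + (-284.256) + 78.96 + (-128)
= 3649.63332.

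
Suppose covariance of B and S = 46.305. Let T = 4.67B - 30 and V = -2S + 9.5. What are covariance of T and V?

covariance of T and V = a·c·covariance of B and S = 4.67·(-2)·46.305 = -432.4887. Additive constants drop out.

covariance of T and V = -432.4887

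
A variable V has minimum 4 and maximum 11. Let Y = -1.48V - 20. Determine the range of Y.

Range(Y) = 10.36

Range of V = 11 − 4 = 7.
Range(Y) = |a|·Range(V) = |-1.48|·7 = 10.36.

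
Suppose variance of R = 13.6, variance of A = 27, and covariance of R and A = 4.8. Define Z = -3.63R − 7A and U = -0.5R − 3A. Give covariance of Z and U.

By bilinearity, covariance of Z and U = ac·variance of R + bd·variance of A + (ad+bc)·covariance of R and A, with a=-3.63, b=-7, c=-0.5, d=-3.
ac·variance of R = (-3.63)·(-0.5)·13.6 = 24.684
bd·variance of A = (-7)·(-3)·27 = 567
(ad+bc)·covariance of R and A = (14.39)·4.8 = 69.072
covariance of Z and U = 24.684 + 567 + 69.072 = 660.756.

covariance of Z and U = 660.756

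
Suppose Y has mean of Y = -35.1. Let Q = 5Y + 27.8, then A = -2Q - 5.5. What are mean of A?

mean of Q = 5·(-35.1) + 27.8 = -147.7.
mean of A = (-2)·(-147.7) + (-5.5) = 289.9.

mean of A = 289.9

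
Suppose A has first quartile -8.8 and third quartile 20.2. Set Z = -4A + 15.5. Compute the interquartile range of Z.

IQR(Z) = 116

IQR of A = Q3 − Q1 = 20.2 − (-8.8) = 29.
Under Z = aA + b, IQR(Z) = |a|·IQR(A) = |-4|·29 = 116 (shifts cancel; spread scales by |a|).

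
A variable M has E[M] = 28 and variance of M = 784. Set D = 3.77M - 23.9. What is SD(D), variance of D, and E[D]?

SD(D) = 105.56, variance of D = 11142.9136, E[D] = 81.66

D = 3.77M - 23.9 is linear with a = 3.77, b = -23.9.
SD(M) = √784 = 28.
SD(D) = |a|·SD(M) = |3.77|·28 = 105.56.
variance of D = a²·variance of M = 3.77²·784 = 11142.9136 (the additive constant -23.9 does not affect variance).
E[D] = a·E[M] + b = 3.77·28 + (-23.9) = 81.66.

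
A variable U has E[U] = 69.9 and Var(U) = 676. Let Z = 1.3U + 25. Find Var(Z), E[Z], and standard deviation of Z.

Var(Z) = 1142.44, E[Z] = 115.87, standard deviation of Z = 33.8

Z = 1.3U + 25 is linear with a = 1.3, b = 25.
Var(Z) = a²·Var(U) = 1.3²·676 = 1142.44 (the additive constant 25 does not affect variance).
E[Z] = a·E[U] + b = 1.3·69.9 + 25 = 115.87.
standard deviation of U = √676 = 26.
standard deviation of Z = |a|·standard deviation of U = |1.3|·26 = 33.8.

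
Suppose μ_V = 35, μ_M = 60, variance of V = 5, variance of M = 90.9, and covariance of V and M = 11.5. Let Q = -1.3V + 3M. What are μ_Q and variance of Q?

μ_Q = (-1.3)·μ_V + 3·μ_M = (-1.3)·35 + 3·60 = 134.5.
variance of Q = a²·variance of V + b²·variance of M + 2ab·covariance of V and M with a = -1.3, b = 3.
= (-1.3)²·5 + 3²·90.9 + 2·(-1.3)·3·11.5
= 8.45 + 818.1 + (-89.7) = 736.85.

μ_Q = 134.5, variance of Q = 736.85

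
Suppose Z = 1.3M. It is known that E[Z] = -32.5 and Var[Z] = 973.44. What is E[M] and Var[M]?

From Z = 1.3M: E[Z] = a·E[M] + b, so E[M] = (E[Z] − b)/a = (-32.5 − 0)/1.3 = -25.
Var[Z] = a²·Var[M], so Var[M] = 973.44/1.3² = 576.

E[M] = -25, Var[M] = 576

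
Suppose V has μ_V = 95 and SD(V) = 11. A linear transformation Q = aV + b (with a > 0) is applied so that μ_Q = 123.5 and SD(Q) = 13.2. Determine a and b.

SD(Q) = a·SD(V) (a > 0), so a = 13.2/11 = 1.2.
μ_Q = a·μ_V + b, so b = 123.5 − 1.2·95 = 9.5.

a = 1.2, b = 9.5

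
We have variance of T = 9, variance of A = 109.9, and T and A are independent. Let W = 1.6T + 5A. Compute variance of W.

variance of W = a²·variance of T + b²·variance of A + 2ab·Cov[T, A] with a = 1.6, b = 5.
Independence gives Cov[T, A] = 0.
= 1.6²·9 + 5²·109.9 + 2·1.6·5·0
= 23.04 + 2747.5 + 0 = 2770.54.

variance of W = 2770.54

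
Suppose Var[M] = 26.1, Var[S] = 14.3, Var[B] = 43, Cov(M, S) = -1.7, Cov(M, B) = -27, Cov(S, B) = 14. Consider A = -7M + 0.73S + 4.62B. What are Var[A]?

Var[A] = 4062.49647

Var[A] = a²·Var[M] + b²·Var[S] + c²·Var[B] + 2ab·Cov(M, S) + 2ac·Cov(M, B) + 2bc·Cov(S, B), with a = -7, b = 0.73, c = 4.62.
= 1278.9 + 7.62047 + 917.8092 + 17.374 + 1746.36 + 94.4328
= 4062.49647.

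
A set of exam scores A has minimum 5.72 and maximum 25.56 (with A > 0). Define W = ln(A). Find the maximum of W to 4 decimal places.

ln(A) is increasing on this domain, so max(W) comes from max(A) = 25.56: max(W) = ln(25.56) ≈ 3.241.

max(W) = 3.241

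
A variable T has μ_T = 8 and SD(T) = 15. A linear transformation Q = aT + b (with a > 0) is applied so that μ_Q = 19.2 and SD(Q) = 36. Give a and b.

a = 2.4, b = 0

SD(Q) = a·SD(T) (a > 0), so a = 36/15 = 2.4.
μ_Q = a·μ_T + b, so b = 19.2 − 2.4·8 = 0.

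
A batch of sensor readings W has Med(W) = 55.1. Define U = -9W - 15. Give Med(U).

A linear map preserves order up to sign, so Med(U) = a·Med(W) + b = (-9)·55.1 + (-15) = -510.9.

Med(U) = -510.9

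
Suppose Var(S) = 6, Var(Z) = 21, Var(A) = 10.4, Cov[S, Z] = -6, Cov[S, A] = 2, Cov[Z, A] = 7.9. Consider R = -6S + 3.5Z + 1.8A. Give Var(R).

Var(R) = a²·Var(S) + b²·Var(Z) + c²·Var(A) + 2ab·Cov[S, Z] + 2ac·Cov[S, A] + 2bc·Cov[Z, A], with a = -6, b = 3.5, c = 1.8.
= 216 + 257.25 + 33.696 + 252 + (-43.2) + 99.54
= 815.286.

Var(R) = 815.286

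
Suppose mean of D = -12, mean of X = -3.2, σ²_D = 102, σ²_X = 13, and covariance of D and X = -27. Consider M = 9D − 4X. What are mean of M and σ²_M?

mean of M = -95.2, σ²_M = 10414

mean of M = 9·mean of D + (-4)·mean of X = 9·(-12) + (-4)·(-3.2) = -95.2.
σ²_M = a²·σ²_D + b²·σ²_X + 2ab·covariance of D and X with a = 9, b = -4.
= 9²·102 + (-4)²·13 + 2·9·(-4)·(-27)
= 8262 + 208 + 1944 = 10414.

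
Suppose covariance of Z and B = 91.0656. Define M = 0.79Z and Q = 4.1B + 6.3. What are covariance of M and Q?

covariance of M and Q = 294.9614784

covariance of M and Q = a·c·covariance of Z and B = 0.79·4.1·91.0656 = 294.9614784. Additive constants drop out.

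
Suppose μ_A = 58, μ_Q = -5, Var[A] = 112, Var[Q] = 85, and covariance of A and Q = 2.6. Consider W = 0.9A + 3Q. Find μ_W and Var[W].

μ_W = 37.2, Var[W] = 869.76

μ_W = 0.9·μ_A + 3·μ_Q = 0.9·58 + 3·(-5) = 37.2.
Var[W] = a²·Var[A] + b²·Var[Q] + 2ab·covariance of A and Q with a = 0.9, b = 3.
= 0.9²·112 + 3²·85 + 2·0.9·3·2.6
= 90.72 + 765 + 14.04 = 869.76.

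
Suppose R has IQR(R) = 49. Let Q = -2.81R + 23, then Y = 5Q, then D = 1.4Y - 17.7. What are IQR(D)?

IQR(D) = 963.83

IQR(Q) = |-2.81|·49 = 137.69.
IQR(Y) = |5|·137.69 = 688.45.
IQR(D) = |1.4|·688.45 = 963.83.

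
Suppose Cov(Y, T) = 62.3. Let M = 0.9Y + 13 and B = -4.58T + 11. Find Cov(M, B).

Cov(M, B) = -256.8006

Cov(M, B) = a·c·Cov(Y, T) = 0.9·(-4.58)·62.3 = -256.8006. Additive constants drop out.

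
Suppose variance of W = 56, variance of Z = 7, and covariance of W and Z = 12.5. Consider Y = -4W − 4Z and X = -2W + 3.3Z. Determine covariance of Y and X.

covariance of Y and X = 290.6

By bilinearity, covariance of Y and X = ac·variance of W + bd·variance of Z + (ad+bc)·covariance of W and Z, with a=-4, b=-4, c=-2, d=3.3.
ac·variance of W = (-4)·(-2)·56 = 448
bd·variance of Z = (-4)·3.3·7 = -92.4
(ad+bc)·covariance of W and Z = (-5.2)·12.5 = -65
covariance of Y and X = 448 + (-92.4) + (-65) = 290.6.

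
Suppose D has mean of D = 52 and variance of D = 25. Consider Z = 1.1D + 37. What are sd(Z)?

Z = 1.1D + 37 is linear with a = 1.1, b = 37.
sd(D) = √25 = 5.
sd(Z) = |a|·sd(D) = |1.1|·5 = 5.5.

sd(Z) = 5.5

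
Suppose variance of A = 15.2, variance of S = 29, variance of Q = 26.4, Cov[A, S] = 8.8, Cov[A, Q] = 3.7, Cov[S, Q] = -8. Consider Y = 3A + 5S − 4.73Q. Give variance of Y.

variance of Y = a²·variance of A + b²·variance of S + c²·variance of Q + 2ab·Cov[A, S] + 2ac·Cov[A, Q] + 2bc·Cov[S, Q], with a = 3, b = 5, c = -4.73.
= 136.8 + 725 + 590.64456 + 264 + (-105.006) + 378.4
= 1989.83856.

variance of Y = 1989.83856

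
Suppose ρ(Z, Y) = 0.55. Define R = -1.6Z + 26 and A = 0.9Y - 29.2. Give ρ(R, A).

Linear rescalings preserve |correlation|; the slopes -1.6 and 0.9 have opposite signs, so the correlation flips sign: ρ(R, A) = −ρ(Z, Y) = -0.55.

ρ(R, A) = -0.55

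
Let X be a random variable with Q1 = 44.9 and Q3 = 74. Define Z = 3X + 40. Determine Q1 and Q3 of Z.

Q1(Z) = 174.7, Q3(Z) = 262

a = 3 > 0: Q1(Z) = a·Q1(X)+b = 174.7, Q3(Z) = a·Q3(X)+b = 262.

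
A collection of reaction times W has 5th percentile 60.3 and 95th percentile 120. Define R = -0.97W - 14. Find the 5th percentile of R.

Since a = -0.97 < 0 the transformation is decreasing, reversing order: the 5th percentile of R corresponds to the 95th percentile of W.
So P_{5}(R) = a·P_{95}(W) + b = (-0.97)·120 + (-14) = -130.4.

5th percentile of R = -130.4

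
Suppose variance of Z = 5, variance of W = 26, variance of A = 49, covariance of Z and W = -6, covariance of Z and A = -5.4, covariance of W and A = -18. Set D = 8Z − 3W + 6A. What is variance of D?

variance of D = a²·variance of Z + b²·variance of W + c²·variance of A + 2ab·covariance of Z and W + 2ac·covariance of Z and A + 2bc·covariance of W and A, with a = 8, b = -3, c = 6.
= 320 + 234 + 1764 + 288 + (-518.4) + 648
= 2735.6.

variance of D = 2735.6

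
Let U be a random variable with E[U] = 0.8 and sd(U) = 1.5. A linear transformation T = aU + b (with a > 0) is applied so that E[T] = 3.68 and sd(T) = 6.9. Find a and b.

a = 4.6, b = 0

sd(T) = a·sd(U) (a > 0), so a = 6.9/1.5 = 4.6.
E[T] = a·E[U] + b, so b = 3.68 − 4.6·0.8 = 0.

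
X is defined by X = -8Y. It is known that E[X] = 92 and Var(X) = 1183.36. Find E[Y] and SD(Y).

From X = -8Y: E[X] = a·E[Y] + b, so E[Y] = (E[X] − b)/a = (92 − 0)/(-8) = -11.5.
SD(X) = √1183.36 = 34.4.
SD(X) = |a|·SD(Y), so SD(Y) = 34.4/|-8| = 4.3.

E[Y] = -11.5, SD(Y) = 4.3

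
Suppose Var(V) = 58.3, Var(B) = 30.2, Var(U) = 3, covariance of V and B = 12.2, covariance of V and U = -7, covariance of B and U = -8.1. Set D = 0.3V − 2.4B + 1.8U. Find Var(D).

Var(D) = a²·Var(V) + b²·Var(B) + c²·Var(U) + 2ab·covariance of V and B + 2ac·covariance of V and U + 2bc·covariance of B and U, with a = 0.3, b = -2.4, c = 1.8.
= 5.247 + 173.952 + 9.72 + (-17.568) + (-7.56) + 69.984
= 233.775.

Var(D) = 233.775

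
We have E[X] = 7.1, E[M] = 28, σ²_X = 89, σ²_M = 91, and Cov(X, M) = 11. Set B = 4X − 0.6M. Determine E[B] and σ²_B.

E[B] = 4·E[X] + (-0.6)·E[M] = 4·7.1 + (-0.6)·28 = 11.6.
σ²_B = a²·σ²_X + b²·σ²_M + 2ab·Cov(X, M) with a = 4, b = -0.6.
= 4²·89 + (-0.6)²·91 + 2·4·(-0.6)·11
= 1424 + 32.76 + (-52.8) = 1403.96.

E[B] = 11.6, σ²_B = 1403.96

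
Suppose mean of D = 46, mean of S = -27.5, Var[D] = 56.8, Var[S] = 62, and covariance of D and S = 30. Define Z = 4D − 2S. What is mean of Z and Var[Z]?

mean of Z = 239, Var[Z] = 676.8

mean of Z = 4·mean of D + (-2)·mean of S = 4·46 + (-2)·(-27.5) = 239.
Var[Z] = a²·Var[D] + b²·Var[S] + 2ab·covariance of D and S with a = 4, b = -2.
= 4²·56.8 + (-2)²·62 + 2·4·(-2)·30
= 908.8 + 248 + (-480) = 676.8.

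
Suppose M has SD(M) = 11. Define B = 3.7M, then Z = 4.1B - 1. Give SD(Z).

SD(Z) = 166.87

SD(B) = |3.7|·11 = 40.7.
SD(Z) = |4.1|·40.7 = 166.87.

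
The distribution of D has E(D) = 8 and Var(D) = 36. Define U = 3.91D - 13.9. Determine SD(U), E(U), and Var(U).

U = 3.91D - 13.9 is linear with a = 3.91, b = -13.9.
SD(D) = √36 = 6.
SD(U) = |a|·SD(D) = |3.91|·6 = 23.46.
E(U) = a·E(D) + b = 3.91·8 + (-13.9) = 17.38.
Var(U) = a²·Var(D) = 3.91²·36 = 550.3716 (the additive constant -13.9 does not affect variance).

SD(U) = 23.46, E(U) = 17.38, Var(U) = 550.3716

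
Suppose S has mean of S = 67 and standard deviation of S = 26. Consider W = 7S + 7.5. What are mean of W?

W = 7S + 7.5 is linear with a = 7, b = 7.5.
mean of W = a·mean of S + b = 7·67 + 7.5 = 476.5.

mean of W = 476.5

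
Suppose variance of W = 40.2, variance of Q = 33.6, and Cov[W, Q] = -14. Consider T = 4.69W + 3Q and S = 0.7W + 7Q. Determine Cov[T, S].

Cov[T, S] = 348.5566

By bilinearity, Cov[T, S] = ac·variance of W + bd·variance of Q + (ad+bc)·Cov[W, Q], with a=4.69, b=3, c=0.7, d=7.
ac·variance of W = 4.69·0.7·40.2 = 131.9766
bd·variance of Q = 3·7·33.6 = 705.6
(ad+bc)·Cov[W, Q] = (34.93)·(-14) = -489.02
Cov[T, S] = 131.9766 + 705.6 + (-489.02) = 348.5566.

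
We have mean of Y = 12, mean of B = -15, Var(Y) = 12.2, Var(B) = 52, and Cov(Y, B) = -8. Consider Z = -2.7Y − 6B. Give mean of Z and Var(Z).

mean of Z = 57.6, Var(Z) = 1701.738

mean of Z = (-2.7)·mean of Y + (-6)·mean of B = (-2.7)·12 + (-6)·(-15) = 57.6.
Var(Z) = a²·Var(Y) + b²·Var(B) + 2ab·Cov(Y, B) with a = -2.7, b = -6.
= (-2.7)²·12.2 + (-6)²·52 + 2·(-2.7)·(-6)·(-8)
= 88.938 + 1872 + (-259.2) = 1701.738.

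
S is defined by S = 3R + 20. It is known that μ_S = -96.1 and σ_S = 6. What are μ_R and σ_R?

From S = 3R + 20: μ_S = a·μ_R + b, so μ_R = (μ_S − b)/a = (-96.1 − 20)/3 = -38.7.
σ_S = |a|·σ_R, so σ_R = 6/|3| = 2.

μ_R = -38.7, σ_R = 2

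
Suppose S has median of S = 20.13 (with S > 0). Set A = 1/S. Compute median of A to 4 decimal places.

1/S is monotone on this domain, so median of A = 1/(20.13) ≈ 0.0497.

median of A = 0.0497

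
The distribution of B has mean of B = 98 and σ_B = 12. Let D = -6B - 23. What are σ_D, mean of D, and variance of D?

σ_D = 72, mean of D = -611, variance of D = 5184

D = -6B - 23 is linear with a = -6, b = -23.
σ_D = |a|·σ_B = |-6|·12 = 72.
mean of D = a·mean of B + b = (-6)·98 + (-23) = -611.
variance of B = 12² = 144.
variance of D = a²·variance of B = (-6)²·144 = 5184 (the additive constant -23 does not affect variance).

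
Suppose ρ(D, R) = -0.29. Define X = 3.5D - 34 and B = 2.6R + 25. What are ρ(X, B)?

ρ(X, B) = -0.29

Linear rescalings preserve correlation up to sign; here the slopes 3.5 and 2.6 have the same sign, so ρ(X, B) = ρ(D, R) = -0.29.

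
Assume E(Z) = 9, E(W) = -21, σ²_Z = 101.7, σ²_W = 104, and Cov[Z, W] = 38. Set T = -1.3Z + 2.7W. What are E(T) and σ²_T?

E(T) = -68.4, σ²_T = 663.273

E(T) = (-1.3)·E(Z) + 2.7·E(W) = (-1.3)·9 + 2.7·(-21) = -68.4.
σ²_T = a²·σ²_Z + b²·σ²_W + 2ab·Cov[Z, W] with a = -1.3, b = 2.7.
= (-1.3)²·101.7 + 2.7²·104 + 2·(-1.3)·2.7·38
= 171.873 + 758.16 + (-266.76) = 663.273.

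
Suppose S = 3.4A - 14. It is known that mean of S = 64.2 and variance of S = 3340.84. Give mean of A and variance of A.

mean of A = 23, variance of A = 289

From S = 3.4A - 14: mean of S = a·mean of A + b, so mean of A = (mean of S − b)/a = (64.2 − (-14))/3.4 = 23.
variance of S = a²·variance of A, so variance of A = 3340.84/3.4² = 289.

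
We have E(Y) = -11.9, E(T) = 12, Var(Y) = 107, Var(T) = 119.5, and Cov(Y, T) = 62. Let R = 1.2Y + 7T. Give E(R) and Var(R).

E(R) = 1.2·E(Y) + 7·E(T) = 1.2·(-11.9) + 7·12 = 69.72.
Var(R) = a²·Var(Y) + b²·Var(T) + 2ab·Cov(Y, T) with a = 1.2, b = 7.
= 1.2²·107 + 7²·119.5 + 2·1.2·7·62
= 154.08 + 5855.5 + 1041.6 = 7051.18.

E(R) = 69.72, Var(R) = 7051.18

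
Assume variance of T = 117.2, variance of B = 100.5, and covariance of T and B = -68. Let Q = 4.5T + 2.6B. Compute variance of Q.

variance of Q = 1461.48

variance of Q = a²·variance of T + b²·variance of B + 2ab·covariance of T and B with a = 4.5, b = 2.6.
= 4.5²·117.2 + 2.6²·100.5 + 2·4.5·2.6·(-68)
= 2373.3 + 679.38 + (-1591.2) = 1461.48.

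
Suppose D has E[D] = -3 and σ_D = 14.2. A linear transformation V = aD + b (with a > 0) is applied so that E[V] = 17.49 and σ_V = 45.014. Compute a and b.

σ_V = a·σ_D (a > 0), so a = 45.014/14.2 = 3.17.
E[V] = a·E[D] + b, so b = 17.49 − 3.17·(-3) = 27.

a = 3.17, b = 27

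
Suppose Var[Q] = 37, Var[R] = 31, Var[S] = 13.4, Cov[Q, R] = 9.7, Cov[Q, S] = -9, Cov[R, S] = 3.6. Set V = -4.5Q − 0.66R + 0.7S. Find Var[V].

Var[V] = a²·Var[Q] + b²·Var[R] + c²·Var[S] + 2ab·Cov[Q, R] + 2ac·Cov[Q, S] + 2bc·Cov[R, S], with a = -4.5, b = -0.66, c = 0.7.
= 749.25 + 13.5036 + 6.566 + 57.618 + 56.7 + (-3.3264)
= 880.3112.

Var[V] = 880.3112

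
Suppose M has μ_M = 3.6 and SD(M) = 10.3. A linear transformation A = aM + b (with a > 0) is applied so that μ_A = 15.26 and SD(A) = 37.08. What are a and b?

SD(A) = a·SD(M) (a > 0), so a = 37.08/10.3 = 3.6.
μ_A = a·μ_M + b, so b = 15.26 − 3.6·3.6 = 2.3.

a = 3.6, b = 2.3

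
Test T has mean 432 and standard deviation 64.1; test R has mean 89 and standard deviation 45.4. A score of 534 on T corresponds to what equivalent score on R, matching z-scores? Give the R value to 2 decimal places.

R = 161.24

z = (534 − 432)/64.1 ≈ 1.5913.
R = 89 + z·45.4 = 89 + (534 − 432)·45.4/64.1 ≈ 161.24.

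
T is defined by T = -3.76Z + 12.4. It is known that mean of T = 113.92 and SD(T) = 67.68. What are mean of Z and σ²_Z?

From T = -3.76Z + 12.4: mean of T = a·mean of Z + b, so mean of Z = (mean of T − b)/a = (113.92 − 12.4)/(-3.76) = -27.
σ²_T = 67.68² = 4580.5824.
σ²_T = a²·σ²_Z, so σ²_Z = 4580.5824/(-3.76)² = 324.

mean of Z = -27, σ²_Z = 324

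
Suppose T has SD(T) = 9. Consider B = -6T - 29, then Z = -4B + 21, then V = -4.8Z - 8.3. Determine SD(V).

SD(B) = |-6|·9 = 54.
SD(Z) = |-4|·54 = 216.
SD(V) = |-4.8|·216 = 1036.8.

SD(V) = 1036.8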